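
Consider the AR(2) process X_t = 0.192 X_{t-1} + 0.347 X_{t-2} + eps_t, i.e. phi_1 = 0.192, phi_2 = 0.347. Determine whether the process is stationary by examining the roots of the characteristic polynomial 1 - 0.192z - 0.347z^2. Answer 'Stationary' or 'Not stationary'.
\text{Stationary}

The AR(p) characteristic polynomial is P(z) = 1 - 0.192z - 0.347z^2.
Stationarity requires all roots to lie outside the unit circle, i.e. |z| > 1 for every root.
Set 1 + (-0.192) z + (-0.347) z^2 = 0, i.e. a z^2 + b z + c = 0 with a = -0.347, b = -0.192, c = 1.
Discriminant D = b^2 - 4ac = (-0.192)^2 - 4*(-0.347)*1 = 0.036864 - (-1.388) = 1.424864.
D >= 0, so the roots are real: z = (-b +/- sqrt(D)) / (2a) = (0.192 +/- 1.193677) / (-0.694).
  z_1 = (0.192 + 1.193677) / (-0.694) = -1.9967,   |z_1| = 1.9967.
  z_2 = (0.192 - 1.193677) / (-0.694) = 1.4433,   |z_2| = 1.4433.
Moduli of all roots: 1.9967, 1.4433.
All moduli strictly greater than 1? Yes.
Verdict: Stationary.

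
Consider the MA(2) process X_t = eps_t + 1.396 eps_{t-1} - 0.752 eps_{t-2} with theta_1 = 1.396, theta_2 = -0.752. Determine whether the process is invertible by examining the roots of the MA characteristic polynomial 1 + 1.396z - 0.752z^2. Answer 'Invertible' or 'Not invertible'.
\text{Not invertible}

The MA(q) characteristic polynomial is P(z) = 1 + 1.396z - 0.752z^2.
Invertibility requires all roots to lie outside the unit circle, i.e. |z| > 1 for every root.
Set 1 + (1.396) z + (-0.752) z^2 = 0, i.e. a z^2 + b z + c = 0 with a = -0.752, b = 1.396, c = 1.
Discriminant D = b^2 - 4ac = (1.396)^2 - 4*(-0.752)*1 = 1.948816 - (-3.008) = 4.956816.
D >= 0, so the roots are real: z = (-b +/- sqrt(D)) / (2a) = (-1.396 +/- 2.226391) / (-1.504).
  z_1 = (-1.396 + 2.226391) / (-1.504) = -0.5521,   |z_1| = 0.5521.
  z_2 = (-1.396 - 2.226391) / (-1.504) = 2.4085,   |z_2| = 2.4085.
Moduli of all roots: 0.5521, 2.4085.
All moduli strictly greater than 1? No.
Verdict: Not invertible.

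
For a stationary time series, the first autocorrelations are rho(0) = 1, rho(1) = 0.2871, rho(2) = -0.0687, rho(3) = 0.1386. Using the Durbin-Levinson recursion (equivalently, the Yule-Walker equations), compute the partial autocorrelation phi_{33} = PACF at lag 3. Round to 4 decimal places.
\phi_{33} = 0.2340

The PACF at lag k is phi_{kk}, the last component of the solution
to the Yule-Walker system G_k phi = r_k where
  (G_k)_{ij} = rho(|i - j|), (r_k)_i = rho(i), i,j = 1..k.
Equivalently, Durbin-Levinson gives phi_{kk} iteratively:
  phi_{11} = rho(1)
  phi_{kk} = [rho(k) - sum_{j=1..k-1} phi_{k-1,j} rho(k-j)]
            / [1 - sum_{j=1..k-1} phi_{k-1,j} rho(j)],
  phi_{k,j} = phi_{k-1,j} - phi_{kk} phi_{k-1,k-j},  j = 1..k-1.
Step k = 1:
  phi_11 = rho(1) = 0.2871.
Step k = 2:
  phi_22 = [rho(2) - phi_11 rho(1)] / [1 - phi_11 rho(1)] = [-0.0687 - (0.2871)(0.2871)] / [1 - (0.2871)(0.2871)]
         = -0.15112641 / 0.91757359 = -0.164702.
  Update: phi_21 = phi_11 - phi_22 phi_11 = 0.2871 - (-0.164702)(0.2871) = 0.334386.
Step k = 3:
  phi_33 = [rho(3) - phi_21 rho(2) - phi_22 rho(1)] / [1 - phi_21 rho(1) - phi_22 rho(2)]
    numerator   = 0.1386 - (0.334386)(-0.0687) - (-0.164702)(0.2871) = 0.20885833
    denominator = 1 - (0.334386)(0.2871) - (-0.164702)(-0.0687) = 0.89268273
  phi_33 = 0.20885833 / 0.89268273 = 0.234.
Therefore phi_{33} = 0.2340.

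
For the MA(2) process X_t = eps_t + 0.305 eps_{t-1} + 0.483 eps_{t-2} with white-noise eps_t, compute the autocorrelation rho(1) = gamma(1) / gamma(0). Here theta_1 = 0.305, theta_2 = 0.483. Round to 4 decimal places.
\rho(1) = 0.3410

For an MA(q) process with theta_0 = 1, the autocovariance is
  gamma(k) = sigma^2 * sum_{i=0..q-k} theta_i * theta_{i+k},
and rho(k) = gamma(k) / gamma(0). Sigma^2 cancels.
  numerator   = (1)*(0.305) + (0.305)*(0.483) = 0.452315.
  denominator = (1)^2 + (0.305)^2 + (0.483)^2 = 1.326314.
  rho(1) = 0.452315 / 1.326314 = 0.3410.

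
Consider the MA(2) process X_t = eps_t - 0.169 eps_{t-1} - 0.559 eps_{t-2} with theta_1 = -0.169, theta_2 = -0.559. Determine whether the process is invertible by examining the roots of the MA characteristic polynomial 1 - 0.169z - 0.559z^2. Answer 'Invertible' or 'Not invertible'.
\text{Invertible}

The MA(q) characteristic polynomial is P(z) = 1 - 0.169z - 0.559z^2.
Invertibility requires all roots to lie outside the unit circle, i.e. |z| > 1 for every root.
Set 1 + (-0.169) z + (-0.559) z^2 = 0, i.e. a z^2 + b z + c = 0 with a = -0.559, b = -0.169, c = 1.
Discriminant D = b^2 - 4ac = (-0.169)^2 - 4*(-0.559)*1 = 0.028561 - (-2.236) = 2.264561.
D >= 0, so the roots are real: z = (-b +/- sqrt(D)) / (2a) = (0.169 +/- 1.504846) / (-1.118).
  z_1 = (0.169 + 1.504846) / (-1.118) = -1.4972,   |z_1| = 1.4972.
  z_2 = (0.169 - 1.504846) / (-1.118) = 1.1949,   |z_2| = 1.1949.
Moduli of all roots: 1.4972, 1.1949.
All moduli strictly greater than 1? Yes.
Verdict: Invertible.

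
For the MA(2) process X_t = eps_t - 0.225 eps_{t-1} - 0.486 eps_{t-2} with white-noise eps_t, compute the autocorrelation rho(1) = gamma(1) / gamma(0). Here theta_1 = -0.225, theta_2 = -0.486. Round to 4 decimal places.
\rho(1) = -0.0899

For an MA(q) process with theta_0 = 1, the autocovariance is
  gamma(k) = sigma^2 * sum_{i=0..q-k} theta_i * theta_{i+k},
and rho(k) = gamma(k) / gamma(0). Sigma^2 cancels.
  numerator   = (1)*(-0.225) + (-0.225)*(-0.486) = -0.11565.
  denominator = (1)^2 + (-0.225)^2 + (-0.486)^2 = 1.286821.
  rho(1) = -0.11565 / 1.286821 = -0.0899.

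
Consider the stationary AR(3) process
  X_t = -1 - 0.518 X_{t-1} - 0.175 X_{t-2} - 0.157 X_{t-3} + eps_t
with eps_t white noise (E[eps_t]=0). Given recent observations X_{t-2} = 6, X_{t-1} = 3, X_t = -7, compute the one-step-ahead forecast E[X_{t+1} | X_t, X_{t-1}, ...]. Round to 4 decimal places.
E[X_{t+1} \mid \mathcal F_t] = 1.1590

For an AR(p) model X_t = c + sum_i phi_i X_{t-i} + eps_t, the
one-step-ahead conditional mean is
  E[X_{t+1} | X_t, ...] = c + sum_i phi_i X_{t+1-i}.
Substitute known values:
  E[X_{t+1} | ...] = -1 + (-0.518) * (-7) + (-0.175) * (3) + (-0.157) * (6)
                   = 1.1590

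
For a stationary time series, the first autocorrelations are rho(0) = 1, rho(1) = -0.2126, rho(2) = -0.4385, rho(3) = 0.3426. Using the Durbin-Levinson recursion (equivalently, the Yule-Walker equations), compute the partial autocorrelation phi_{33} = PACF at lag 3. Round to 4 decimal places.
\phi_{33} = 0.1331

The PACF at lag k is phi_{kk}, the last component of the solution
to the Yule-Walker system G_k phi = r_k where
  (G_k)_{ij} = rho(|i - j|), (r_k)_i = rho(i), i,j = 1..k.
Equivalently, Durbin-Levinson gives phi_{kk} iteratively:
  phi_{11} = rho(1)
  phi_{kk} = [rho(k) - sum_{j=1..k-1} phi_{k-1,j} rho(k-j)]
            / [1 - sum_{j=1..k-1} phi_{k-1,j} rho(j)],
  phi_{k,j} = phi_{k-1,j} - phi_{kk} phi_{k-1,k-j},  j = 1..k-1.
Step k = 1:
  phi_11 = rho(1) = -0.2126.
Step k = 2:
  phi_22 = [rho(2) - phi_11 rho(1)] / [1 - phi_11 rho(1)] = [-0.4385 - (-0.2126)(-0.2126)] / [1 - (-0.2126)(-0.2126)]
         = -0.48369876 / 0.95480124 = -0.506596.
  Update: phi_21 = phi_11 - phi_22 phi_11 = -0.2126 - (-0.506596)(-0.2126) = -0.320302.
Step k = 3:
  phi_33 = [rho(3) - phi_21 rho(2) - phi_22 rho(1)] / [1 - phi_21 rho(1) - phi_22 rho(2)]
    numerator   = 0.3426 - (-0.320302)(-0.4385) - (-0.506596)(-0.2126) = 0.09444504
    denominator = 1 - (-0.320302)(-0.2126) - (-0.506596)(-0.4385) = 0.70976125
  phi_33 = 0.09444504 / 0.70976125 = 0.1331.
Therefore phi_{33} = 0.1331.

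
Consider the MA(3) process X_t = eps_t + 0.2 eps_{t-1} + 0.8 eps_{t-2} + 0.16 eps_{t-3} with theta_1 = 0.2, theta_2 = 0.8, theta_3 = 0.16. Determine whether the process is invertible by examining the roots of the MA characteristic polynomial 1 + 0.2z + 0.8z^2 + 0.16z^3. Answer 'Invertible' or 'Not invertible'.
\text{Invertible}

The MA(q) characteristic polynomial is P(z) = 1 + 0.2z + 0.8z^2 + 0.16z^3.
Invertibility requires all roots to lie outside the unit circle, i.e. |z| > 1 for every root.
Degree 3: look for a simple real root z0 first, then factor out (1 - z/z0) and solve the remaining quadratic.
Testing z0 = -5: P(-5) = 1 + (0.2)(-5) + (0.8)(-5)^2 + (0.16)(-5)^3
  = 1 + (-1) + (20) + (-20) = 0.  So z_0 = -5 is a root, |z_0| = 5.
Divide out the factor (1 + 0.2 z) = (1 - z/z0) (since 1/z0 = -0.2):
  P(z) = (1 + 0.2 z)(1 + (0) z + (0.8) z^2)
  [check: z-coef 0 - (-0.2) = 0.2; z^2-coef 0.8 - (-0.2)(0) = 0.8; z^3-coef -(-0.2)(0.8) = 0.16.]
Remaining roots from the quadratic factor 1 + (0) z + (0.8) z^2:
  Set 1 + (0) z + (0.8) z^2 = 0, i.e. a z^2 + b z + c = 0 with a = 0.8, b = 0, c = 1.
  Discriminant D = b^2 - 4ac = (0)^2 - 4*(0.8)*1 = 0 - (3.2) = -3.2.
  D < 0, so the roots are the complex-conjugate pair z = (-b +/- i sqrt(-D)) / (2a) = 0 +/- 1.118i.
  For a conjugate pair |z|^2 = z * conj(z) = (product of roots) = c/a = 1/(0.8) = 1.25, so |z| = sqrt(1.25) = 1.118 for both roots.
Moduli of all roots: 5.0000, 1.1180, 1.1180.
All moduli strictly greater than 1? Yes.
Verdict: Invertible.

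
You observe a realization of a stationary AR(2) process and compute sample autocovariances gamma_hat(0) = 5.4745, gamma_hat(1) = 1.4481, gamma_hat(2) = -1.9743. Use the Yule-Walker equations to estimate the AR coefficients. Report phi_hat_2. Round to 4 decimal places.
\hat\phi_{2} = -0.4630

The Yule-Walker equations for an AR(p) process read, in matrix form,
  Gamma_p phi = r_p,   with   (Gamma_p)_{ij} = gamma(|i - j|),
                       (r_p)_i = gamma(i),   i,j = 1..p.
Substitute the sample gammas (Toeplitz matrix and right-hand side of size 2):
  Gamma_p = [[5.4745, 1.4481], [1.4481, 5.4745]]
  r_p     = [1.4481, -1.9743]
Written out:
  5.4745 phi_1 + 1.4481 phi_2 = 1.4481
  1.4481 phi_1 + 5.4745 phi_2 = -1.9743
Solve by Cramer's rule:
  det = gamma(0)^2 - gamma(1)^2 = (5.4745)^2 - (1.4481)^2 = 29.97015025 - 2.09699361 = 27.87315664
  phi_hat_1 = [gamma(1) gamma(0) - gamma(1) gamma(2)] / det = [(1.4481)(5.4745) - (1.4481)(-1.9743)] / 27.87315664 = 10.78660728 / 27.87315664 = 0.387
  phi_hat_2 = [gamma(0) gamma(2) - gamma(1)^2] / det = [(5.4745)(-1.9743) - (1.4481)^2] / 27.87315664 = -12.90529896 / 27.87315664 = -0.463
So phi_hat = [0.3870, -0.4630].
Therefore phi_hat_2 = -0.4630.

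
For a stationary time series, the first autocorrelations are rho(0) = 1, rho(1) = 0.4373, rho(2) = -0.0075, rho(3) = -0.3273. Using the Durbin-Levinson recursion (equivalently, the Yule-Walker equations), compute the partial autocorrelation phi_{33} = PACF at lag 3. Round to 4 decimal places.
\phi_{33} = -0.2839

The PACF at lag k is phi_{kk}, the last component of the solution
to the Yule-Walker system G_k phi = r_k where
  (G_k)_{ij} = rho(|i - j|), (r_k)_i = rho(i), i,j = 1..k.
Equivalently, Durbin-Levinson gives phi_{kk} iteratively:
  phi_{11} = rho(1)
  phi_{kk} = [rho(k) - sum_{j=1..k-1} phi_{k-1,j} rho(k-j)]
            / [1 - sum_{j=1..k-1} phi_{k-1,j} rho(j)],
  phi_{k,j} = phi_{k-1,j} - phi_{kk} phi_{k-1,k-j},  j = 1..k-1.
Step k = 1:
  phi_11 = rho(1) = 0.4373.
Step k = 2:
  phi_22 = [rho(2) - phi_11 rho(1)] / [1 - phi_11 rho(1)] = [-0.0075 - (0.4373)(0.4373)] / [1 - (0.4373)(0.4373)]
         = -0.19873129 / 0.80876871 = -0.245721.
  Update: phi_21 = phi_11 - phi_22 phi_11 = 0.4373 - (-0.245721)(0.4373) = 0.544754.
Step k = 3:
  phi_33 = [rho(3) - phi_21 rho(2) - phi_22 rho(1)] / [1 - phi_21 rho(1) - phi_22 rho(2)]
    numerator   = -0.3273 - (0.544754)(-0.0075) - (-0.245721)(0.4373) = -0.21576064
    denominator = 1 - (0.544754)(0.4373) - (-0.245721)(-0.0075) = 0.7599363
  phi_33 = -0.21576064 / 0.7599363 = -0.2839.
Therefore phi_{33} = -0.2839.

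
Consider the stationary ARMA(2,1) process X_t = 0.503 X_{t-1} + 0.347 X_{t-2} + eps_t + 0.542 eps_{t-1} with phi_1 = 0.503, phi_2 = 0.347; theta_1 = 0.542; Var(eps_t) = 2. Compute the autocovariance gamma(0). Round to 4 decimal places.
\gamma(0) = 11.9029

Multiply the model equation by X_{t-k} and take expectations. With theta_0 = psi_0 = 1 and psi_j the MA(infinity) weights, this gives
  gamma(k) - sum_i phi_i gamma(k-i) = c_k,
  c_k = sigma^2 * sum_{j=k..q} theta_j psi_{j-k}   (c_k = 0 for k > q),
using gamma(-m) = gamma(m).
psi-weights needed (psi_j = theta_j + sum_i phi_i psi_{j-i}):
  psi_1 = theta_1 + phi_1 = 0.542 + (0.503) = 1.045
Right-hand sides:
  c_0 = sigma^2 (1 + theta_1 psi_1) = 2 * (1 + (0.542)(1.045)) = 2 * 1.56639 = 3.13278
  c_1 = sigma^2 theta_1 = 2 * (0.542) = 1.084
  c_2 = 0
Equations for k = 0, 1, 2 (AR order 2, c_2 = 0):
  (E0) gamma(0) = phi_1 gamma(1) + phi_2 gamma(2) + c_0
  (E1) gamma(1) = phi_1 gamma(0) + phi_2 gamma(1) + c_1
  (E2) gamma(2) = phi_1 gamma(1) + phi_2 gamma(0)
From (E1): gamma(1) = A gamma(0) + B with
  A = phi_1 / (1 - phi_2) = 0.503 / 0.653 = 0.770291,   B = c_1 / (1 - phi_2) = 1.084 / 0.653 = 1.660031.
Insert (E2) into (E0): gamma(0) (1 - phi_2^2) = phi_1 (1 + phi_2) gamma(1) + c_0.
  phi_1 (1 + phi_2) = (0.503)(1.347) = 0.677541,   1 - phi_2^2 = 0.879591.
Replace gamma(1) by A gamma(0) + B and collect gamma(0):
  gamma(0) [0.879591 - (0.677541)(0.770291)] = (0.677541)(1.660031) + 3.13278
  gamma(0) * 0.357687 = 4.257519
  gamma(0) = 4.257519 / 0.357687 = 11.902908.
Therefore gamma(0) = 11.9029 (to 4 decimal places).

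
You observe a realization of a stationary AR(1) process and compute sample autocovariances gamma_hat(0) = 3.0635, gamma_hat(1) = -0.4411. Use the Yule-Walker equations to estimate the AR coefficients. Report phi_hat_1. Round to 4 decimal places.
\hat\phi_{1} = -0.1440

The Yule-Walker equations for an AR(p) process read, in matrix form,
  Gamma_p phi = r_p,   with   (Gamma_p)_{ij} = gamma(|i - j|),
                       (r_p)_i = gamma(i),   i,j = 1..p.
Substitute the sample gammas (Toeplitz matrix and right-hand side of size 1):
  Gamma_p = [[3.0635]]
  r_p     = [-0.4411]
With p = 1 this is the single equation gamma(0) phi_1 = gamma(1):
  phi_hat_1 = gamma(1) / gamma(0) = -0.4411 / 3.0635 = -0.1440.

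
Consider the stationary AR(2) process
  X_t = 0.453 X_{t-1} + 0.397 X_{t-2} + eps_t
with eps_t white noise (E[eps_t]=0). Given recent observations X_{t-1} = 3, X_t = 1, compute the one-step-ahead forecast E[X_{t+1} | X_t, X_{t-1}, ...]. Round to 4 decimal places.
E[X_{t+1} \mid \mathcal F_t] = 1.6440

For an AR(p) model X_t = c + sum_i phi_i X_{t-i} + eps_t, the
one-step-ahead conditional mean is
  E[X_{t+1} | X_t, ...] = c + sum_i phi_i X_{t+1-i}.
Substitute known values:
  E[X_{t+1} | ...] = (0.453) * (1) + (0.397) * (3)
                   = 1.6440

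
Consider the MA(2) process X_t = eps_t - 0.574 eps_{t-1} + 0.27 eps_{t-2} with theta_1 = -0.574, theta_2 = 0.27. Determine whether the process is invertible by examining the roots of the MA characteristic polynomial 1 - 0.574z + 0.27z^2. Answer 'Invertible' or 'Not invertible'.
\text{Invertible}

The MA(q) characteristic polynomial is P(z) = 1 - 0.574z + 0.27z^2.
Invertibility requires all roots to lie outside the unit circle, i.e. |z| > 1 for every root.
Set 1 + (-0.574) z + (0.27) z^2 = 0, i.e. a z^2 + b z + c = 0 with a = 0.27, b = -0.574, c = 1.
Discriminant D = b^2 - 4ac = (-0.574)^2 - 4*(0.27)*1 = 0.329476 - (1.08) = -0.750524.
D < 0, so the roots are the complex-conjugate pair z = (-b +/- i sqrt(-D)) / (2a) = 1.063 +/- 1.6043i.
For a conjugate pair |z|^2 = z * conj(z) = (product of roots) = c/a = 1/(0.27) = 3.703704, so |z| = sqrt(3.703704) = 1.9245 for both roots.
Moduli of all roots: 1.9245, 1.9245.
All moduli strictly greater than 1? Yes.
Verdict: Invertible.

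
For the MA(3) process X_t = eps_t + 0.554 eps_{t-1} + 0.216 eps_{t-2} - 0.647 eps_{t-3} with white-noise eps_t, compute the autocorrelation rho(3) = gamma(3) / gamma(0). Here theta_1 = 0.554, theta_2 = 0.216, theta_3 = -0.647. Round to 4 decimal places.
\rho(3) = -0.3651

For an MA(q) process with theta_0 = 1, the autocovariance is
  gamma(k) = sigma^2 * sum_{i=0..q-k} theta_i * theta_{i+k},
and rho(k) = gamma(k) / gamma(0). Sigma^2 cancels.
  numerator   = (1)*(-0.647) = -0.647.
  denominator = (1)^2 + (0.554)^2 + (0.216)^2 + (-0.647)^2 = 1.772181.
  rho(3) = -0.647 / 1.772181 = -0.3651.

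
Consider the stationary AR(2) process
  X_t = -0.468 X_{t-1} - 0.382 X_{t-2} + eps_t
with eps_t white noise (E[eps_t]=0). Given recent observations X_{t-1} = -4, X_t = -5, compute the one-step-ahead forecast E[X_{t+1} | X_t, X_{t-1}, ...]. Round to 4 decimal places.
E[X_{t+1} \mid \mathcal F_t] = 3.8680

For an AR(p) model X_t = c + sum_i phi_i X_{t-i} + eps_t, the
one-step-ahead conditional mean is
  E[X_{t+1} | X_t, ...] = c + sum_i phi_i X_{t+1-i}.
Substitute known values:
  E[X_{t+1} | ...] = (-0.468) * (-5) + (-0.382) * (-4)
                   = 3.8680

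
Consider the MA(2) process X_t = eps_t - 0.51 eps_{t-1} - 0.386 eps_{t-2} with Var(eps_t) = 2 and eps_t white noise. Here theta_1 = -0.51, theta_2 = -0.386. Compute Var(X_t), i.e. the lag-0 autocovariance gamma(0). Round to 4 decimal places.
\gamma(0) = 2.8182

For an MA(q) process X_t = eps_t + sum_i theta_i eps_{t-i} with
Var(eps_t) = sigma^2, the variance is
  gamma(0) = sigma^2 * (1 + sum_i theta_i^2).
  sum_i theta_i^2 = (-0.51)^2 + (-0.386)^2 = 0.2601 + 0.148996 = 0.409096.
  gamma(0) = 2 * (1 + 0.409096) = 2 * 1.409096 = 2.818192, which rounds to 2.8182.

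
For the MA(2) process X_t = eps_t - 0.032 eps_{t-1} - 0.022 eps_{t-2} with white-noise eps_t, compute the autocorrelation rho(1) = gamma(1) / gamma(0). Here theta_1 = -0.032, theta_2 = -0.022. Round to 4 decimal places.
\rho(1) = -0.0312

For an MA(q) process with theta_0 = 1, the autocovariance is
  gamma(k) = sigma^2 * sum_{i=0..q-k} theta_i * theta_{i+k},
and rho(k) = gamma(k) / gamma(0). Sigma^2 cancels.
  numerator   = (1)*(-0.032) + (-0.032)*(-0.022) = -0.031296.
  denominator = (1)^2 + (-0.032)^2 + (-0.022)^2 = 1.001508.
  rho(1) = -0.031296 / 1.001508 = -0.0312.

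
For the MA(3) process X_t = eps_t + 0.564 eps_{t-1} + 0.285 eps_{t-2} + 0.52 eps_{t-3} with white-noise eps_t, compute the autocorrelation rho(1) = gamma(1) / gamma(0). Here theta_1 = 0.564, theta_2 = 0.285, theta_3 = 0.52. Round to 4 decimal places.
\rho(1) = 0.5228

For an MA(q) process with theta_0 = 1, the autocovariance is
  gamma(k) = sigma^2 * sum_{i=0..q-k} theta_i * theta_{i+k},
and rho(k) = gamma(k) / gamma(0). Sigma^2 cancels.
  numerator   = (1)*(0.564) + (0.564)*(0.285) + (0.285)*(0.52) = 0.87294.
  denominator = (1)^2 + (0.564)^2 + (0.285)^2 + (0.52)^2 = 1.669721.
  rho(1) = 0.87294 / 1.669721 = 0.5228.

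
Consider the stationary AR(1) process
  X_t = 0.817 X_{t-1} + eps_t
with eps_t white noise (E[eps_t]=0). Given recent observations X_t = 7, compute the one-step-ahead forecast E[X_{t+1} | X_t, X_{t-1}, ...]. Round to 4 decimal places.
E[X_{t+1} \mid \mathcal F_t] = 5.7190

For an AR(p) model X_t = c + sum_i phi_i X_{t-i} + eps_t, the
one-step-ahead conditional mean is
  E[X_{t+1} | X_t, ...] = c + sum_i phi_i X_{t+1-i}.
Substitute known values:
  E[X_{t+1} | ...] = (0.817) * (7)
                   = 5.7190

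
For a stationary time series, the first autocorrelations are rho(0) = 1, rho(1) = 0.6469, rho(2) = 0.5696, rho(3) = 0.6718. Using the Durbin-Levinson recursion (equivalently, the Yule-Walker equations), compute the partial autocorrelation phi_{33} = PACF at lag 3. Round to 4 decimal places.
\phi_{33} = 0.4260

The PACF at lag k is phi_{kk}, the last component of the solution
to the Yule-Walker system G_k phi = r_k where
  (G_k)_{ij} = rho(|i - j|), (r_k)_i = rho(i), i,j = 1..k.
Equivalently, Durbin-Levinson gives phi_{kk} iteratively:
  phi_{11} = rho(1)
  phi_{kk} = [rho(k) - sum_{j=1..k-1} phi_{k-1,j} rho(k-j)]
            / [1 - sum_{j=1..k-1} phi_{k-1,j} rho(j)],
  phi_{k,j} = phi_{k-1,j} - phi_{kk} phi_{k-1,k-j},  j = 1..k-1.
Step k = 1:
  phi_11 = rho(1) = 0.6469.
Step k = 2:
  phi_22 = [rho(2) - phi_11 rho(1)] / [1 - phi_11 rho(1)] = [0.5696 - (0.6469)(0.6469)] / [1 - (0.6469)(0.6469)]
         = 0.15112039 / 0.58152039 = 0.259871.
  Update: phi_21 = phi_11 - phi_22 phi_11 = 0.6469 - (0.259871)(0.6469) = 0.478789.
Step k = 3:
  phi_33 = [rho(3) - phi_21 rho(2) - phi_22 rho(1)] / [1 - phi_21 rho(1) - phi_22 rho(2)]
    numerator   = 0.6718 - (0.478789)(0.5696) - (0.259871)(0.6469) = 0.23097093
    denominator = 1 - (0.478789)(0.6469) - (0.259871)(0.5696) = 0.54224856
  phi_33 = 0.23097093 / 0.54224856 = 0.426.
Therefore phi_{33} = 0.4260.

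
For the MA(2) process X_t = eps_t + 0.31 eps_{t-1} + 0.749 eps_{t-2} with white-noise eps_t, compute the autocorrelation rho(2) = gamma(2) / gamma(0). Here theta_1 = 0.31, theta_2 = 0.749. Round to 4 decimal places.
\rho(2) = 0.4520

For an MA(q) process with theta_0 = 1, the autocovariance is
  gamma(k) = sigma^2 * sum_{i=0..q-k} theta_i * theta_{i+k},
and rho(k) = gamma(k) / gamma(0). Sigma^2 cancels.
  numerator   = (1)*(0.749) = 0.749.
  denominator = (1)^2 + (0.31)^2 + (0.749)^2 = 1.657101.
  rho(2) = 0.749 / 1.657101 = 0.4520.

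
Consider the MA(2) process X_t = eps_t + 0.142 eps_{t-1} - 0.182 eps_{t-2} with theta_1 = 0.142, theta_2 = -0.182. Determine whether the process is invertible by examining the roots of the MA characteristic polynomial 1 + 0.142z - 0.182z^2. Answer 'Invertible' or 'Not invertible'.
\text{Invertible}

The MA(q) characteristic polynomial is P(z) = 1 + 0.142z - 0.182z^2.
Invertibility requires all roots to lie outside the unit circle, i.e. |z| > 1 for every root.
Set 1 + (0.142) z + (-0.182) z^2 = 0, i.e. a z^2 + b z + c = 0 with a = -0.182, b = 0.142, c = 1.
Discriminant D = b^2 - 4ac = (0.142)^2 - 4*(-0.182)*1 = 0.020164 - (-0.728) = 0.748164.
D >= 0, so the roots are real: z = (-b +/- sqrt(D)) / (2a) = (-0.142 +/- 0.864965) / (-0.364).
  z_1 = (-0.142 + 0.864965) / (-0.364) = -1.9862,   |z_1| = 1.9862.
  z_2 = (-0.142 - 0.864965) / (-0.364) = 2.7664,   |z_2| = 2.7664.
Moduli of all roots: 1.9862, 2.7664.
All moduli strictly greater than 1? Yes.
Verdict: Invertible.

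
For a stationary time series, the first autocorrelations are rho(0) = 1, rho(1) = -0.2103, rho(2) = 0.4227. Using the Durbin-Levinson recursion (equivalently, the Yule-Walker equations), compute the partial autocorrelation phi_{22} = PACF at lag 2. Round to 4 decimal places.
\phi_{22} = 0.3960

The PACF at lag k is phi_{kk}, the last component of the solution
to the Yule-Walker system G_k phi = r_k where
  (G_k)_{ij} = rho(|i - j|), (r_k)_i = rho(i), i,j = 1..k.
Equivalently, Durbin-Levinson gives phi_{kk} iteratively:
  phi_{11} = rho(1)
  phi_{kk} = [rho(k) - sum_{j=1..k-1} phi_{k-1,j} rho(k-j)]
            / [1 - sum_{j=1..k-1} phi_{k-1,j} rho(j)],
  phi_{k,j} = phi_{k-1,j} - phi_{kk} phi_{k-1,k-j},  j = 1..k-1.
Step k = 1:
  phi_11 = rho(1) = -0.2103.
Step k = 2:
  phi_22 = [rho(2) - phi_11 rho(1)] / [1 - phi_11 rho(1)] = [0.4227 - (-0.2103)(-0.2103)] / [1 - (-0.2103)(-0.2103)]
         = 0.37847391 / 0.95577391 = 0.396.
Therefore phi_{22} = 0.3960.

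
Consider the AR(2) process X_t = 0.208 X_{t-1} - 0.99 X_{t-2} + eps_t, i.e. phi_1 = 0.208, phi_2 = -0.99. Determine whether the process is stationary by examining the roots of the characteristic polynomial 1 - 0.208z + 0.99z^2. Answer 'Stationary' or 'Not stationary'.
\text{Stationary}

The AR(p) characteristic polynomial is P(z) = 1 - 0.208z + 0.99z^2.
Stationarity requires all roots to lie outside the unit circle, i.e. |z| > 1 for every root.
Set 1 + (-0.208) z + (0.99) z^2 = 0, i.e. a z^2 + b z + c = 0 with a = 0.99, b = -0.208, c = 1.
Discriminant D = b^2 - 4ac = (-0.208)^2 - 4*(0.99)*1 = 0.043264 - (3.96) = -3.916736.
D < 0, so the roots are the complex-conjugate pair z = (-b +/- i sqrt(-D)) / (2a) = 0.1051 +/- 0.9995i.
For a conjugate pair |z|^2 = z * conj(z) = (product of roots) = c/a = 1/(0.99) = 1.010101, so |z| = sqrt(1.010101) = 1.005 for both roots.
Moduli of all roots: 1.0050, 1.0050.
All moduli strictly greater than 1? Yes.
Verdict: Stationary.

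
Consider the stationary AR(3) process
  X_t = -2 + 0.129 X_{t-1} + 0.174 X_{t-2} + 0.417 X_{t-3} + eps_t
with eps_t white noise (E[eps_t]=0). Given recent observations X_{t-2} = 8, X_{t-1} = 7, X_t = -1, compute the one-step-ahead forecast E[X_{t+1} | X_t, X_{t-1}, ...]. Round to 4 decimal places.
E[X_{t+1} \mid \mathcal F_t] = 2.4250

For an AR(p) model X_t = c + sum_i phi_i X_{t-i} + eps_t, the
one-step-ahead conditional mean is
  E[X_{t+1} | X_t, ...] = c + sum_i phi_i X_{t+1-i}.
Substitute known values:
  E[X_{t+1} | ...] = -2 + (0.129) * (-1) + (0.174) * (7) + (0.417) * (8)
                   = 2.4250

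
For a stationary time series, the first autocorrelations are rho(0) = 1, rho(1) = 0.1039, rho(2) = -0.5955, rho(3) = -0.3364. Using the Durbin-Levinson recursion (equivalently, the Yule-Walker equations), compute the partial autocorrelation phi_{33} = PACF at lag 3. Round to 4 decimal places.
\phi_{33} = -0.2800

The PACF at lag k is phi_{kk}, the last component of the solution
to the Yule-Walker system G_k phi = r_k where
  (G_k)_{ij} = rho(|i - j|), (r_k)_i = rho(i), i,j = 1..k.
Equivalently, Durbin-Levinson gives phi_{kk} iteratively:
  phi_{11} = rho(1)
  phi_{kk} = [rho(k) - sum_{j=1..k-1} phi_{k-1,j} rho(k-j)]
            / [1 - sum_{j=1..k-1} phi_{k-1,j} rho(j)],
  phi_{k,j} = phi_{k-1,j} - phi_{kk} phi_{k-1,k-j},  j = 1..k-1.
Step k = 1:
  phi_11 = rho(1) = 0.1039.
Step k = 2:
  phi_22 = [rho(2) - phi_11 rho(1)] / [1 - phi_11 rho(1)] = [-0.5955 - (0.1039)(0.1039)] / [1 - (0.1039)(0.1039)]
         = -0.60629521 / 0.98920479 = -0.612912.
  Update: phi_21 = phi_11 - phi_22 phi_11 = 0.1039 - (-0.612912)(0.1039) = 0.167582.
Step k = 3:
  phi_33 = [rho(3) - phi_21 rho(2) - phi_22 rho(1)] / [1 - phi_21 rho(1) - phi_22 rho(2)]
    numerator   = -0.3364 - (0.167582)(-0.5955) - (-0.612912)(0.1039) = -0.17292367
    denominator = 1 - (0.167582)(0.1039) - (-0.612912)(-0.5955) = 0.61759935
  phi_33 = -0.17292367 / 0.61759935 = -0.28.
Therefore phi_{33} = -0.2800.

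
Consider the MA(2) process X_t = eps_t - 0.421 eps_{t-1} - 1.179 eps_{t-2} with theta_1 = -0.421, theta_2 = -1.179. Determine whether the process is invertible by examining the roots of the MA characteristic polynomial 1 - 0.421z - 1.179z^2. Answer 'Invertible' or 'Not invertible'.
\text{Not invertible}

The MA(q) characteristic polynomial is P(z) = 1 - 0.421z - 1.179z^2.
Invertibility requires all roots to lie outside the unit circle, i.e. |z| > 1 for every root.
Set 1 + (-0.421) z + (-1.179) z^2 = 0, i.e. a z^2 + b z + c = 0 with a = -1.179, b = -0.421, c = 1.
Discriminant D = b^2 - 4ac = (-0.421)^2 - 4*(-1.179)*1 = 0.177241 - (-4.716) = 4.893241.
D >= 0, so the roots are real: z = (-b +/- sqrt(D)) / (2a) = (0.421 +/- 2.212067) / (-2.358).
  z_1 = (0.421 + 2.212067) / (-2.358) = -1.1167,   |z_1| = 1.1167.
  z_2 = (0.421 - 2.212067) / (-2.358) = 0.7596,   |z_2| = 0.7596.
Moduli of all roots: 1.1167, 0.7596.
All moduli strictly greater than 1? No.
Verdict: Not invertible.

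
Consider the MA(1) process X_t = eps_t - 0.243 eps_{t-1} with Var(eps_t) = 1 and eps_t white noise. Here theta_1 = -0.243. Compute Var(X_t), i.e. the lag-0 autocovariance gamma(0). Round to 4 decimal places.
\gamma(0) = 1.0590

For an MA(q) process X_t = eps_t + sum_i theta_i eps_{t-i} with
Var(eps_t) = sigma^2, the variance is
  gamma(0) = sigma^2 * (1 + sum_i theta_i^2).
  sum_i theta_i^2 = (-0.243)^2 = 0.059049.
  gamma(0) = 1 * (1 + 0.059049) = 1 * 1.059049 = 1.059049, which rounds to 1.0590.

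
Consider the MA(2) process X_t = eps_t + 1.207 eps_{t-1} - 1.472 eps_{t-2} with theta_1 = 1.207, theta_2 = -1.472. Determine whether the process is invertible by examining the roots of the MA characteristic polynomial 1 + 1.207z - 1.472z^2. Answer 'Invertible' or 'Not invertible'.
\text{Not invertible}

The MA(q) characteristic polynomial is P(z) = 1 + 1.207z - 1.472z^2.
Invertibility requires all roots to lie outside the unit circle, i.e. |z| > 1 for every root.
Set 1 + (1.207) z + (-1.472) z^2 = 0, i.e. a z^2 + b z + c = 0 with a = -1.472, b = 1.207, c = 1.
Discriminant D = b^2 - 4ac = (1.207)^2 - 4*(-1.472)*1 = 1.456849 - (-5.888) = 7.344849.
D >= 0, so the roots are real: z = (-b +/- sqrt(D)) / (2a) = (-1.207 +/- 2.710138) / (-2.944).
  z_1 = (-1.207 + 2.710138) / (-2.944) = -0.5106,   |z_1| = 0.5106.
  z_2 = (-1.207 - 2.710138) / (-2.944) = 1.3305,   |z_2| = 1.3305.
Moduli of all roots: 0.5106, 1.3305.
All moduli strictly greater than 1? No.
Verdict: Not invertible.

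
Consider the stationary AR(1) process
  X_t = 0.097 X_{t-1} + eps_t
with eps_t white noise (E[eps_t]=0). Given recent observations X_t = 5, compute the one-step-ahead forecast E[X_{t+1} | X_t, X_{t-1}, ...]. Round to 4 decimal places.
E[X_{t+1} \mid \mathcal F_t] = 0.4850

For an AR(p) model X_t = c + sum_i phi_i X_{t-i} + eps_t, the
one-step-ahead conditional mean is
  E[X_{t+1} | X_t, ...] = c + sum_i phi_i X_{t+1-i}.
Substitute known values:
  E[X_{t+1} | ...] = (0.097) * (5)
                   = 0.4850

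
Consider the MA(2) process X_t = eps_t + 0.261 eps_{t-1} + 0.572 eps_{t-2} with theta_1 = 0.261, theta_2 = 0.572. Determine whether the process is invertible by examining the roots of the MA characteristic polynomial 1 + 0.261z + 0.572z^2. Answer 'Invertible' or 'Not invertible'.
\text{Invertible}

The MA(q) characteristic polynomial is P(z) = 1 + 0.261z + 0.572z^2.
Invertibility requires all roots to lie outside the unit circle, i.e. |z| > 1 for every root.
Set 1 + (0.261) z + (0.572) z^2 = 0, i.e. a z^2 + b z + c = 0 with a = 0.572, b = 0.261, c = 1.
Discriminant D = b^2 - 4ac = (0.261)^2 - 4*(0.572)*1 = 0.068121 - (2.288) = -2.219879.
D < 0, so the roots are the complex-conjugate pair z = (-b +/- i sqrt(-D)) / (2a) = -0.2281 +/- 1.3024i.
For a conjugate pair |z|^2 = z * conj(z) = (product of roots) = c/a = 1/(0.572) = 1.748252, so |z| = sqrt(1.748252) = 1.3222 for both roots.
Moduli of all roots: 1.3222, 1.3222.
All moduli strictly greater than 1? Yes.
Verdict: Invertible.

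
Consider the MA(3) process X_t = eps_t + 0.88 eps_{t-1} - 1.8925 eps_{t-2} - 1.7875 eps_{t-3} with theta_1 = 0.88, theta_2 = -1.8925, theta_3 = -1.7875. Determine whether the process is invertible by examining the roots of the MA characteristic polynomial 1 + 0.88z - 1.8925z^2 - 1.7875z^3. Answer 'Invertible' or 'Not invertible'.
\text{Not invertible}

The MA(q) characteristic polynomial is P(z) = 1 + 0.88z - 1.8925z^2 - 1.7875z^3.
Invertibility requires all roots to lie outside the unit circle, i.e. |z| > 1 for every root.
Degree 3: look for a simple real root z0 first, then factor out (1 - z/z0) and solve the remaining quadratic.
Testing z0 = -0.8: P(-0.8) = 1 + (0.88)(-0.8) + (-1.8925)(-0.8)^2 + (-1.7875)(-0.8)^3
  = 1 + (-0.704) + (-1.2112) + (0.9152) = 0.  So z_0 = -0.8 is a root, |z_0| = 0.8.
Divide out the factor (1 + 1.25 z) = (1 - z/z0) (since 1/z0 = -1.25):
  P(z) = (1 + 1.25 z)(1 + (-0.37) z + (-1.43) z^2)
  [check: z-coef -0.37 - (-1.25) = 0.88; z^2-coef -1.43 - (-1.25)(-0.37) = -1.8925; z^3-coef -(-1.25)(-1.43) = -1.7875.]
Remaining roots from the quadratic factor 1 + (-0.37) z + (-1.43) z^2:
  Set 1 + (-0.37) z + (-1.43) z^2 = 0, i.e. a z^2 + b z + c = 0 with a = -1.43, b = -0.37, c = 1.
  Discriminant D = b^2 - 4ac = (-0.37)^2 - 4*(-1.43)*1 = 0.1369 - (-5.72) = 5.8569.
  D >= 0, so the roots are real: z = (-b +/- sqrt(D)) / (2a) = (0.37 +/- 2.420103) / (-2.86).
    z_1 = (0.37 + 2.420103) / (-2.86) = -0.9756,   |z_1| = 0.9756.
    z_2 = (0.37 - 2.420103) / (-2.86) = 0.7168,   |z_2| = 0.7168.
Moduli of all roots: 0.8000, 0.9756, 0.7168.
All moduli strictly greater than 1? No.
Verdict: Not invertible.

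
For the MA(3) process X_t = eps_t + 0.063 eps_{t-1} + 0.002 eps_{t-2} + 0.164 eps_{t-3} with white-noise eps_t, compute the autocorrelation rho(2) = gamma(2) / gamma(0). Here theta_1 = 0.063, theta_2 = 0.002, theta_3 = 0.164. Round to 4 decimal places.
\rho(2) = 0.0120

For an MA(q) process with theta_0 = 1, the autocovariance is
  gamma(k) = sigma^2 * sum_{i=0..q-k} theta_i * theta_{i+k},
and rho(k) = gamma(k) / gamma(0). Sigma^2 cancels.
  numerator   = (1)*(0.002) + (0.063)*(0.164) = 0.012332.
  denominator = (1)^2 + (0.063)^2 + (0.002)^2 + (0.164)^2 = 1.030869.
  rho(2) = 0.012332 / 1.030869 = 0.0120.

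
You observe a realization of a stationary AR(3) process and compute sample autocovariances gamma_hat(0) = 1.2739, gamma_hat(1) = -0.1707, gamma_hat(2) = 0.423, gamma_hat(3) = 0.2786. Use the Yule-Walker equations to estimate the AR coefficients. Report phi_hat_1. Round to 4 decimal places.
\hat\phi_{1} = -0.1970

The Yule-Walker equations for an AR(p) process read, in matrix form,
  Gamma_p phi = r_p,   with   (Gamma_p)_{ij} = gamma(|i - j|),
                       (r_p)_i = gamma(i),   i,j = 1..p.
Substitute the sample gammas (Toeplitz matrix and right-hand side of size 3):
  Gamma_p = [[1.2739, -0.1707, 0.423], [-0.1707, 1.2739, -0.1707], [0.423, -0.1707, 1.2739]]
  r_p     = [-0.1707, 0.423, 0.2786]
Written out (R1..R3):
  (R1) 1.2739 phi_1 - 0.1707 phi_2 + 0.423 phi_3 = -0.1707
  (R2) -0.1707 phi_1 + 1.2739 phi_2 - 0.1707 phi_3 = 0.423
  (R3) 0.423 phi_1 - 0.1707 phi_2 + 1.2739 phi_3 = 0.2786
Gaussian elimination:
  R2 <- R2 - (-0.1707/1.2739) R1 = R2 - (-0.133998) R1:  1.251027 phi_2 - 0.114019 phi_3 = 0.400127
  R3 <- R3 - (0.423/1.2739) R1 = R3 - (0.332051) R1:  -0.114019 phi_2 + 1.133442 phi_3 = 0.335281
  R3 <- R3 - (-0.114019/1.251027) R2 = R3 - (-0.09114) R2:  1.123051 phi_3 = 0.371749
Back-substitution:
  phi_hat_3 = 0.371749 / 1.123051 = 0.331017
  phi_hat_2 = (0.400127 - (-0.114019)(0.331017)) / 1.251027 = 0.350008
  phi_hat_1 = (-0.1707 - (-0.1707)(0.350008) - (0.423)(0.331017)) / 1.2739 = -0.197012
So phi_hat = [-0.1970, 0.3500, 0.3310].
Therefore phi_hat_1 = -0.1970.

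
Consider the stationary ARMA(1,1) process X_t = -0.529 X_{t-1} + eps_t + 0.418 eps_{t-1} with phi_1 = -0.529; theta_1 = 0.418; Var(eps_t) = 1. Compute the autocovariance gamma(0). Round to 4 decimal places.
\gamma(0) = 1.0171

Multiply the model equation by X_{t-k} and take expectations. With theta_0 = psi_0 = 1 and psi_j the MA(infinity) weights, this gives
  gamma(k) - sum_i phi_i gamma(k-i) = c_k,
  c_k = sigma^2 * sum_{j=k..q} theta_j psi_{j-k}   (c_k = 0 for k > q),
using gamma(-m) = gamma(m).
psi-weights needed (psi_j = theta_j + sum_i phi_i psi_{j-i}):
  psi_1 = theta_1 + phi_1 = 0.418 + (-0.529) = -0.111
Right-hand sides:
  c_0 = sigma^2 (1 + theta_1 psi_1) = 1 * (1 + (0.418)(-0.111)) = 1 * 0.953602 = 0.953602
  c_1 = sigma^2 theta_1 = 1 * (0.418) = 0.418
  c_2 = 0
Equations for k = 0 and k = 1 (AR order 1):
  gamma(0) = phi_1 gamma(1) + c_0
  gamma(1) = phi_1 gamma(0) + c_1
Substituting the second into the first: gamma(0) (1 - phi_1^2) = c_0 + phi_1 c_1, so
  gamma(0) = (c_0 + phi_1 c_1) / (1 - phi_1^2) = (0.953602 + (-0.529)(0.418)) / (1 - (-0.529)^2) = 0.73248 / 0.720159 = 1.017109.
Therefore gamma(0) = 1.0171 (to 4 decimal places).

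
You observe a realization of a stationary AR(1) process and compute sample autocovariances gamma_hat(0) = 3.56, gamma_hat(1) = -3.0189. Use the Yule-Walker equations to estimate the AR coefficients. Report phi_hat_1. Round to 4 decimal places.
\hat\phi_{1} = -0.8480

The Yule-Walker equations for an AR(p) process read, in matrix form,
  Gamma_p phi = r_p,   with   (Gamma_p)_{ij} = gamma(|i - j|),
                       (r_p)_i = gamma(i),   i,j = 1..p.
Substitute the sample gammas (Toeplitz matrix and right-hand side of size 1):
  Gamma_p = [[3.56]]
  r_p     = [-3.0189]
With p = 1 this is the single equation gamma(0) phi_1 = gamma(1):
  phi_hat_1 = gamma(1) / gamma(0) = -3.0189 / 3.56 = -0.8480.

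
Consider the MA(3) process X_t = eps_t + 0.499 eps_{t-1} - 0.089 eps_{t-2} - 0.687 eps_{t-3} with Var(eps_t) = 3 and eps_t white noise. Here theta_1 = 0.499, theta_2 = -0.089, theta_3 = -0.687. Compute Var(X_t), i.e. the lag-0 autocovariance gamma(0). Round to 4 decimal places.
\gamma(0) = 5.1867

For an MA(q) process X_t = eps_t + sum_i theta_i eps_{t-i} with
Var(eps_t) = sigma^2, the variance is
  gamma(0) = sigma^2 * (1 + sum_i theta_i^2).
  sum_i theta_i^2 = (0.499)^2 + (-0.089)^2 + (-0.687)^2 = 0.249001 + 0.007921 + 0.471969 = 0.728891.
  gamma(0) = 3 * (1 + 0.728891) = 3 * 1.728891 = 5.186673, which rounds to 5.1867.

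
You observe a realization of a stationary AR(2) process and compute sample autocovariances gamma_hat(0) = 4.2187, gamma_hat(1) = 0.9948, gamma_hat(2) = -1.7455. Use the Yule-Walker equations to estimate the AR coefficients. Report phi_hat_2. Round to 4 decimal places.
\hat\phi_{2} = -0.4970

The Yule-Walker equations for an AR(p) process read, in matrix form,
  Gamma_p phi = r_p,   with   (Gamma_p)_{ij} = gamma(|i - j|),
                       (r_p)_i = gamma(i),   i,j = 1..p.
Substitute the sample gammas (Toeplitz matrix and right-hand side of size 2):
  Gamma_p = [[4.2187, 0.9948], [0.9948, 4.2187]]
  r_p     = [0.9948, -1.7455]
Written out:
  4.2187 phi_1 + 0.9948 phi_2 = 0.9948
  0.9948 phi_1 + 4.2187 phi_2 = -1.7455
Solve by Cramer's rule:
  det = gamma(0)^2 - gamma(1)^2 = (4.2187)^2 - (0.9948)^2 = 17.79742969 - 0.98962704 = 16.80780265
  phi_hat_1 = [gamma(1) gamma(0) - gamma(1) gamma(2)] / det = [(0.9948)(4.2187) - (0.9948)(-1.7455)] / 16.80780265 = 5.93318616 / 16.80780265 = 0.353
  phi_hat_2 = [gamma(0) gamma(2) - gamma(1)^2] / det = [(4.2187)(-1.7455) - (0.9948)^2] / 16.80780265 = -8.35336789 / 16.80780265 = -0.497
So phi_hat = [0.3530, -0.4970].
Therefore phi_hat_2 = -0.4970.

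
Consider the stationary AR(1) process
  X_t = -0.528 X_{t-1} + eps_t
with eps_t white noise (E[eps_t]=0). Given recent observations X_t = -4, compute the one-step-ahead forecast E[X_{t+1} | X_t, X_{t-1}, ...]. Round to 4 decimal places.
E[X_{t+1} \mid \mathcal F_t] = 2.1120

For an AR(p) model X_t = c + sum_i phi_i X_{t-i} + eps_t, the
one-step-ahead conditional mean is
  E[X_{t+1} | X_t, ...] = c + sum_i phi_i X_{t+1-i}.
Substitute known values:
  E[X_{t+1} | ...] = (-0.528) * (-4)
                   = 2.1120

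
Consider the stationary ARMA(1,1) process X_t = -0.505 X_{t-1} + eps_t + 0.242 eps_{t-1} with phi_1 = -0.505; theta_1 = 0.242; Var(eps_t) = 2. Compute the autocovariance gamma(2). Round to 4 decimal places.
\gamma(2) = 0.3130

Multiply the model equation by X_{t-k} and take expectations. With theta_0 = psi_0 = 1 and psi_j the MA(infinity) weights, this gives
  gamma(k) - sum_i phi_i gamma(k-i) = c_k,
  c_k = sigma^2 * sum_{j=k..q} theta_j psi_{j-k}   (c_k = 0 for k > q),
using gamma(-m) = gamma(m).
psi-weights needed (psi_j = theta_j + sum_i phi_i psi_{j-i}):
  psi_1 = theta_1 + phi_1 = 0.242 + (-0.505) = -0.263
Right-hand sides:
  c_0 = sigma^2 (1 + theta_1 psi_1) = 2 * (1 + (0.242)(-0.263)) = 2 * 0.936354 = 1.872708
  c_1 = sigma^2 theta_1 = 2 * (0.242) = 0.484
  c_2 = 0
Equations for k = 0 and k = 1 (AR order 1):
  gamma(0) = phi_1 gamma(1) + c_0
  gamma(1) = phi_1 gamma(0) + c_1
Substituting the second into the first: gamma(0) (1 - phi_1^2) = c_0 + phi_1 c_1, so
  gamma(0) = (c_0 + phi_1 c_1) / (1 - phi_1^2) = (1.872708 + (-0.505)(0.484)) / (1 - (-0.505)^2) = 1.628288 / 0.744975 = 2.185695.
  gamma(1) = phi_1 gamma(0) + c_1 = (-0.505)(2.185695) + (0.484) = -0.619776.
For k = 2 (> q): gamma(2) = phi_1 gamma(1) = (-0.505)(-0.619776) = 0.312987.
Therefore gamma(2) = 0.3130 (to 4 decimal places).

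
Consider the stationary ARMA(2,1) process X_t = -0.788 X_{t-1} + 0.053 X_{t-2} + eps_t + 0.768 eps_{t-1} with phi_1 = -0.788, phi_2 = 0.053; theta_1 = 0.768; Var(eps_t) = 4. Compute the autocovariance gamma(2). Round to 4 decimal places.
\gamma(2) = 0.3245

Multiply the model equation by X_{t-k} and take expectations. With theta_0 = psi_0 = 1 and psi_j the MA(infinity) weights, this gives
  gamma(k) - sum_i phi_i gamma(k-i) = c_k,
  c_k = sigma^2 * sum_{j=k..q} theta_j psi_{j-k}   (c_k = 0 for k > q),
using gamma(-m) = gamma(m).
psi-weights needed (psi_j = theta_j + sum_i phi_i psi_{j-i}):
  psi_1 = theta_1 + phi_1 = 0.768 + (-0.788) = -0.02
Right-hand sides:
  c_0 = sigma^2 (1 + theta_1 psi_1) = 4 * (1 + (0.768)(-0.02)) = 4 * 0.98464 = 3.93856
  c_1 = sigma^2 theta_1 = 4 * (0.768) = 3.072
  c_2 = 0
Equations for k = 0, 1, 2 (AR order 2, c_2 = 0):
  (E0) gamma(0) = phi_1 gamma(1) + phi_2 gamma(2) + c_0
  (E1) gamma(1) = phi_1 gamma(0) + phi_2 gamma(1) + c_1
  (E2) gamma(2) = phi_1 gamma(1) + phi_2 gamma(0)
From (E1): gamma(1) = A gamma(0) + B with
  A = phi_1 / (1 - phi_2) = -0.788 / 0.947 = -0.832101,   B = c_1 / (1 - phi_2) = 3.072 / 0.947 = 3.243928.
Insert (E2) into (E0): gamma(0) (1 - phi_2^2) = phi_1 (1 + phi_2) gamma(1) + c_0.
  phi_1 (1 + phi_2) = (-0.788)(1.053) = -0.829764,   1 - phi_2^2 = 0.997191.
Replace gamma(1) by A gamma(0) + B and collect gamma(0):
  gamma(0) [0.997191 - (-0.829764)(-0.832101)] = (-0.829764)(3.243928) + 3.93856
  gamma(0) * 0.306743 = 1.246865
  gamma(0) = 1.246865 / 0.306743 = 4.06485.
  gamma(1) = A gamma(0) + B = (-0.832101)(4.06485) + (3.243928) = -0.138439.
  gamma(2) = phi_1 gamma(1) + phi_2 gamma(0) = (-0.788)(-0.138439) + (0.053)(4.06485) = 0.324527.
Therefore gamma(2) = 0.3245 (to 4 decimal places).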